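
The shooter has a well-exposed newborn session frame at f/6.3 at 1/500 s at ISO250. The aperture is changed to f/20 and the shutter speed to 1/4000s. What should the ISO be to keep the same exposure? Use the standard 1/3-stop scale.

ISO 20000

Aperture: f/6.3 → f/7.1 → f/8 → f/9 → f/10 → f/11 → f/13 → f/14 → f/16 → f/18 → f/20 — 3 1/3 stops narrower (darker).
Shutter speed: 1/500 → 1/640 → 1/800 → 1/1000 → 1/1250 → 1/1600 → 1/2000 → 1/2500 → 1/3200 → 1/4000 — 3 stops faster (darker).
Net change so far: 6 1/3 stops darker. Offset with the ISO: 250 → 320 → 400 → 500 → 640 → 800 → 1000 → 1250 → 1600 → 2000 → 2500 → 3200 → 4000 → 5000 → 6400 → 8000 → 10000 → 12800 → 16000 → 20000.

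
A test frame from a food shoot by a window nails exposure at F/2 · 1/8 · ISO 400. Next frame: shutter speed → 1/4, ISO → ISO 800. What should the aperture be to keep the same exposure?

Shutter speed: 1/8 → 1/4 — 1 stop longer (brighter).
ISO: 400 → 800 — 1 stop raised (brighter).
Net change so far: 2 stops brighter. Offset with the aperture: f/2 → f/2.8 → f/4.

f/4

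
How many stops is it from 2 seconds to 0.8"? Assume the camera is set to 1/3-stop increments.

1 1/3 stops

2 → 1.6 → 1.3 → 1 → 0.8 — count the steps: 4 third-stops = 1 1/3 stops.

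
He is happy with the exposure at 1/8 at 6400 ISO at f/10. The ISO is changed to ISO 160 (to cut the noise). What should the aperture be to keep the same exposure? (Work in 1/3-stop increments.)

f/1.6

ISO: 6400 → 5000 → 4000 → 3200 → 2500 → 2000 → 1600 → 1250 → 1000 → 800 → 640 → 500 → 400 → 320 → 250 → 200 → 160 — 5 1/3 stops lower (darker).
Need 5 1/3 stops brighter from the aperture: f/10 → f/9 → f/8 → f/7.1 → f/6.3 → f/5.6 → f/5 → f/4.5 → f/4 → f/3.5 → f/3.2 → f/2.8 → f/2.5 → f/2.2 → f/2 → f/1.8 → f/1.6.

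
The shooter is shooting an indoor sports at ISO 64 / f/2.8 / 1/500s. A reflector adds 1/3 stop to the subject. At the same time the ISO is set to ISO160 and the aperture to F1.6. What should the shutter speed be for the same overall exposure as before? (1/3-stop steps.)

1/5000s

Scene light: 1/3 stop brighter.
ISO: 64 → 80 → 100 → 125 → 160 — 1 1/3 stops higher (brighter).
Aperture: f/2.8 → f/2.5 → f/2.2 → f/2 → f/1.8 → f/1.6 — 1 2/3 stops opened up (brighter).
Net so far: 3 1/3 stops brighter. Shutter speed: 1/500 → 1/640 → 1/800 → 1/1000 → 1/1250 → 1/1600 → 1/2000 → 1/2500 → 1/3200 → 1/4000 → 1/5000.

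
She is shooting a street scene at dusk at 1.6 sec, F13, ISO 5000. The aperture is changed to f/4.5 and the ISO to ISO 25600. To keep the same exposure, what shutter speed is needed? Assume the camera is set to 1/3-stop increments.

1/25s

Aperture: f/13 → f/11 → f/10 → f/9 → f/8 → f/7.1 → f/6.3 → f/5.6 → f/5 → f/4.5 — 3 stops wider (brighter).
ISO: 5000 → 6400 → 8000 → 10000 → 12800 → 16000 → 20000 → 25600 — 2 1/3 stops raised (brighter).
Net change so far: 5 1/3 stops brighter. Offset with the shutter speed: 1.6 → 1.3 → 1 → 0.8 → 0.6 → 0.5 → 0.4 → 0.3 → 1/4 → 1/5 → 1/6 → 1/8 → 1/10 → 1/13 → 1/15 → 1/20 → 1/25.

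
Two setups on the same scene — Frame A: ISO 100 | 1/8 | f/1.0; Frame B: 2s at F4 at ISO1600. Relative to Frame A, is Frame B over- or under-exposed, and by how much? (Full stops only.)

Aperture: f/1.0 → f/1.4 → f/2 → f/2.8 → f/4 — 4 stops stopped down (darker).
Shutter speed: 1/8 → 1/4 → 1/2 → 1 → 2 — 4 stops longer (brighter).
ISO: 100 → 200 → 400 → 800 → 1600 — 4 stops higher (brighter).
Net: −4 +4 +4 = +4 stops.

4 stops brighter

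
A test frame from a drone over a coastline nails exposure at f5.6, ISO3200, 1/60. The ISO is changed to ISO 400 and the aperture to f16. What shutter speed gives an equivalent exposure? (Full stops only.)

ISO: 3200 → 1600 → 800 → 400 — 3 stops dropped (darker).
Aperture: f/5.6 → f/8 → f/11 → f/16 — 3 stops smaller aperture (darker).
Net change so far: 6 stops darker. Offset with the shutter speed: 1/60 → 1/30 → 1/15 → 1/8 → 1/4 → 1/2 → 1.

1 s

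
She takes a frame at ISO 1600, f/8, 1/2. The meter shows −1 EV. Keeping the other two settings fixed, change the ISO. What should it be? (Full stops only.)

Underexposed by 1 stop → need 1 stop brighter.
ISO: 1600 → 3200.

ISO 3200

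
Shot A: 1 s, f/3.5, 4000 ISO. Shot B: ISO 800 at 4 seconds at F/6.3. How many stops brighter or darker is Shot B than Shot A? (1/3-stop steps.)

Aperture: f/3.5 → f/4 → f/4.5 → f/5 → f/5.6 → f/6.3 — 1 2/3 stops narrower (darker).
Shutter speed: 1 → 1.3 → 1.6 → 2 → 2.5 → 3.2 → 4 — 2 stops slower (brighter).
ISO: 4000 → 3200 → 2500 → 2000 → 1600 → 1250 → 1000 → 800 — 2 1/3 stops lower (darker).
Net: −1 2/3 +2 −2 1/3 = −2 stops.

2 stops darker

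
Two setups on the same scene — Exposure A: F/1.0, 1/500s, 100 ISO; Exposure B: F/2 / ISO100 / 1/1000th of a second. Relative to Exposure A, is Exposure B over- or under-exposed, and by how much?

Aperture: f/1.0 → f/1.4 → f/2 — 2 stops smaller aperture (darker).
Shutter speed: 1/500 → 1/1000 — 1 stop faster (darker).
ISO: unchanged.
Net: −2 −1 = −3 stops.

3 stops darker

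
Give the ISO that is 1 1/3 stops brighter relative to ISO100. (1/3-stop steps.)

ISO 250

ISO: 100 → 125 → 160 → 200 → 250 — 1 1/3 stops raised (brighter).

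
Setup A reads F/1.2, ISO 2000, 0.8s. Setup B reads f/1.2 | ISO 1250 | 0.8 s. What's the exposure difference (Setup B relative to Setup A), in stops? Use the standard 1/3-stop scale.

2/3 stop darker

Aperture: unchanged.
Shutter speed: unchanged.
ISO: 2000 → 1600 → 1250 — 2/3 stop dropped (darker).
Net: −2/3 = −2/3 stops.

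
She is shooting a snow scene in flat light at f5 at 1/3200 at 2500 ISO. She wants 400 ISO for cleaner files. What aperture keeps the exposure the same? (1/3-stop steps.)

f/2

ISO: 2500 → 2000 → 1600 → 1250 → 1000 → 800 → 640 → 500 → 400 — 2 2/3 stops dropped (darker).
Need 2 2/3 stops brighter from the aperture: f/5 → f/4.5 → f/4 → f/3.5 → f/3.2 → f/2.8 → f/2.5 → f/2.2 → f/2.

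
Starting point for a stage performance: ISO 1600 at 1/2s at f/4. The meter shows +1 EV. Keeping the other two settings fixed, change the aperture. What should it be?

f/5.6

Overexposed by 1 stop → need 1 stop darker.
Aperture: f/4 → f/5.6.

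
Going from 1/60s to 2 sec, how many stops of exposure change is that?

1/60 → 1/30 → 1/15 → 1/8 → 1/4 → 1/2 → 1 → 2 — count the steps: 7 stops.

7 stops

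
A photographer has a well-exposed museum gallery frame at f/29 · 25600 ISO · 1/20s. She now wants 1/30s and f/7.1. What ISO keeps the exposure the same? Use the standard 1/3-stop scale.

ISO 2500

Shutter speed: 1/20 → 1/25 → 1/30 — 2/3 stop faster (darker).
Aperture: f/29 → f/25 → f/22 → f/20 → f/18 → f/16 → f/14 → f/13 → f/11 → f/10 → f/9 → f/8 → f/7.1 — 4 stops opened up (brighter).
Net change so far: 3 1/3 stops brighter. Offset with the ISO: 25600 → 20000 → 16000 → 12800 → 10000 → 8000 → 6400 → 5000 → 4000 → 3200 → 2500.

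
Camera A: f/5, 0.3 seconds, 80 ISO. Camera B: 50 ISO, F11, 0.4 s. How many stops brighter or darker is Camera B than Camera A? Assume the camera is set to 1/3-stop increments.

Aperture: f/5 → f/5.6 → f/6.3 → f/7.1 → f/8 → f/9 → f/10 → f/11 — 2 1/3 stops smaller aperture (darker).
Shutter speed: 0.3 → 0.4 — 1/3 stop longer (brighter).
ISO: 80 → 64 → 50 — 2/3 stop dropped (darker).
Net: −2 1/3 +1/3 −2/3 = −2 2/3 stops.

2 2/3 stops darker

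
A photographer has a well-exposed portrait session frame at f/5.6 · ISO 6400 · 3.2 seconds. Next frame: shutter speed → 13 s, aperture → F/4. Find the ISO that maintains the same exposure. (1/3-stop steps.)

Shutter speed: 3.2 → 4 → 5 → 6 → 8 → 10 → 13 — 2 stops slower (brighter).
Aperture: f/5.6 → f/5 → f/4.5 → f/4 — 1 stop opened up (brighter).
Net change so far: 3 stops brighter. Offset with the ISO: 6400 → 5000 → 4000 → 3200 → 2500 → 2000 → 1600 → 1250 → 1000 → 800.

ISO 800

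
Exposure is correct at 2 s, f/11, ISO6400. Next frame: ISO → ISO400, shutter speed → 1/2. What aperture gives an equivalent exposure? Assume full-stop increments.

ISO: 6400 → 3200 → 1600 → 800 → 400 — 4 stops lower (darker).
Shutter speed: 2 → 1 → 1/2 — 2 stops faster (darker).
Net change so far: 6 stops darker. Offset with the aperture: f/11 → f/8 → f/5.6 → f/4 → f/2.8 → f/2 → f/1.4.

f/1.4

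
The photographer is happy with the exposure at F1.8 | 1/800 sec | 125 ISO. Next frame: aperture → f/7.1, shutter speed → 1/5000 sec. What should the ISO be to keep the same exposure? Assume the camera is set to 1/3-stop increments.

Aperture: f/1.8 → f/2 → f/2.2 → f/2.5 → f/2.8 → f/3.2 → f/3.5 → f/4 → f/4.5 → f/5 → f/5.6 → f/6.3 → f/7.1 — 4 stops stopped down (darker).
Shutter speed: 1/800 → 1/1000 → 1/1250 → 1/1600 → 1/2000 → 1/2500 → 1/3200 → 1/4000 → 1/5000 — 2 2/3 stops shorter (darker).
Net change so far: 6 2/3 stops darker. Offset with the ISO: 125 → 160 → 200 → 250 → 320 → 400 → 500 → 640 → 800 → 1000 → 1250 → 1600 → 2000 → 2500 → 3200 → 4000 → 5000 → 6400 → 8000 → 10000 → 12800.

ISO 12800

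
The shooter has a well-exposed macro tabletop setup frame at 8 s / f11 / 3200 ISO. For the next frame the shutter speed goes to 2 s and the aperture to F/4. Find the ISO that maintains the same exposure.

Shutter speed: 8 → 4 → 2 — 2 stops shorter (darker).
Aperture: f/11 → f/8 → f/5.6 → f/4 — 3 stops opened up (brighter).
Net change so far: 1 stop brighter. Offset with the ISO: 3200 → 1600.

ISO 1600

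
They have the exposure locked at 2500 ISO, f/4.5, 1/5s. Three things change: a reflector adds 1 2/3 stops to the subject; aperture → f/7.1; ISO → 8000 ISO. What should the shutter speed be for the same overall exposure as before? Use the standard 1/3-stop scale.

Scene light: 1 2/3 stops brighter.
Aperture: f/4.5 → f/5 → f/5.6 → f/6.3 → f/7.1 — 1 1/3 stops narrower (darker).
ISO: 2500 → 3200 → 4000 → 5000 → 6400 → 8000 — 1 2/3 stops higher (brighter).
Net so far: 2 stops brighter. Shutter speed: 1/5 → 1/6 → 1/8 → 1/10 → 1/13 → 1/15 → 1/20.

1/20s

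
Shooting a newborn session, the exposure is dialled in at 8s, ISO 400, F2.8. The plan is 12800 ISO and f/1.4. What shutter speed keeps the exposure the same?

1/15s

ISO: 400 → 800 → 1600 → 3200 → 6400 → 12800 — 5 stops higher (brighter).
Aperture: f/2.8 → f/2 → f/1.4 — 2 stops larger aperture (brighter).
Net change so far: 7 stops brighter. Offset with the shutter speed: 8 → 4 → 2 → 1 → 1/2 → 1/4 → 1/8 → 1/15.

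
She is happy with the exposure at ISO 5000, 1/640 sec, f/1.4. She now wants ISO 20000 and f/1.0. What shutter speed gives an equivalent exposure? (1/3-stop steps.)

ISO: 5000 → 6400 → 8000 → 10000 → 12800 → 16000 → 20000 — 2 stops higher (brighter).
Aperture: f/1.4 → f/1.2 → f/1.1 → f/1.0 — 1 stop opened up (brighter).
Net change so far: 3 stops brighter. Offset with the shutter speed: 1/640 → 1/800 → 1/1000 → 1/1250 → 1/1600 → 1/2000 → 1/2500 → 1/3200 → 1/4000 → 1/5000.

1/5000s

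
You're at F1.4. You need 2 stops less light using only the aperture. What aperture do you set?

f/2.8

Aperture: f/1.4 → f/2 → f/2.8 — 2 stops smaller aperture (darker).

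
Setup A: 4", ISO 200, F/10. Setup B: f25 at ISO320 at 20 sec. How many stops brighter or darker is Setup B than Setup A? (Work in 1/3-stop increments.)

Aperture: f/10 → f/11 → f/13 → f/14 → f/16 → f/18 → f/20 → f/22 → f/25 — 2 2/3 stops smaller aperture (darker).
Shutter speed: 4 → 5 → 6 → 8 → 10 → 13 → 15 → 20 — 2 1/3 stops longer (brighter).
ISO: 200 → 250 → 320 — 2/3 stop higher (brighter).
Net: −2 2/3 +2 1/3 +2/3 = +1/3 stops.

1/3 stop brighter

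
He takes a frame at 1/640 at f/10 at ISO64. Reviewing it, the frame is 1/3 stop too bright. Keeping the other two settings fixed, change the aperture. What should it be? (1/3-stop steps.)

f/11

Overexposed by 1/3 stop → need 1/3 stop darker.
Aperture: f/10 → f/11.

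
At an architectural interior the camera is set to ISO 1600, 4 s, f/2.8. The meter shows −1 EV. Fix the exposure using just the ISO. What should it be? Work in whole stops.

Underexposed by 1 stop → need 1 stop brighter.
ISO: 1600 → 3200.

ISO 3200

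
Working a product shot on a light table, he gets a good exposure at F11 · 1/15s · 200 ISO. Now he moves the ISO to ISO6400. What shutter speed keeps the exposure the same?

1/500s

ISO: 200 → 400 → 800 → 1600 → 3200 → 6400 — 5 stops higher (brighter).
Need 5 stops darker from the shutter speed: 1/15 → 1/30 → 1/60 → 1/125 → 1/250 → 1/500.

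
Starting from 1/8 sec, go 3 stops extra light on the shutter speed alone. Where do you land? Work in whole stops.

Shutter speed: 1/8 → 1/4 → 1/2 → 1 — 3 stops longer (brighter).

1 s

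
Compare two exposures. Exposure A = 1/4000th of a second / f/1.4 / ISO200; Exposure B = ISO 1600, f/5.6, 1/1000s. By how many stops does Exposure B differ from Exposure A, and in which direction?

Aperture: f/1.4 → f/2 → f/2.8 → f/4 → f/5.6 — 4 stops narrower (darker).
Shutter speed: 1/4000 → 1/2000 → 1/1000 — 2 stops slower (brighter).
ISO: 200 → 400 → 800 → 1600 — 3 stops raised (brighter).
Net: −4 +2 +3 = +1 stop.

1 stop brighter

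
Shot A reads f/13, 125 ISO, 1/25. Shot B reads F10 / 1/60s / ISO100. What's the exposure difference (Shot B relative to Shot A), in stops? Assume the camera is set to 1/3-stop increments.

Aperture: f/13 → f/11 → f/10 — 2/3 stop larger aperture (brighter).
Shutter speed: 1/25 → 1/30 → 1/40 → 1/50 → 1/60 — 1 1/3 stops faster (darker).
ISO: 125 → 100 — 1/3 stop dropped (darker).
Net: +2/3 −1 1/3 −1/3 = −1 stop.

1 stop darker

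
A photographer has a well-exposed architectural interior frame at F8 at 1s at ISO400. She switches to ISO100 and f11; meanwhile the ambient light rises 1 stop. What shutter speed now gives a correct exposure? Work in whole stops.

4 s

Scene light: 1 stop brighter.
ISO: 400 → 200 → 100 — 2 stops dropped (darker).
Aperture: f/8 → f/11 — 1 stop smaller aperture (darker).
Net so far: 2 stops darker. Shutter speed: 1 → 2 → 4.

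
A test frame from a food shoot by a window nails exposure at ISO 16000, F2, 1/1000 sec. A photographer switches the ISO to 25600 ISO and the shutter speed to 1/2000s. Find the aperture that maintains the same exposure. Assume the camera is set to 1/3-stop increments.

f/1.8

ISO: 16000 → 20000 → 25600 — 2/3 stop raised (brighter).
Shutter speed: 1/1000 → 1/1250 → 1/1600 → 1/2000 — 1 stop shorter (darker).
Net change so far: 1/3 stop darker. Offset with the aperture: f/2 → f/1.8.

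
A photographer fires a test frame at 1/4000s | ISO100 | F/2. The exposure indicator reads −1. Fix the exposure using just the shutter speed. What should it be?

1/2000s

Underexposed by 1 stop → need 1 stop brighter.
Shutter speed: 1/4000 → 1/2000.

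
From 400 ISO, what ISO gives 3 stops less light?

ISO: 400 → 200 → 100 → 50 — 3 stops dropped (darker).

ISO 50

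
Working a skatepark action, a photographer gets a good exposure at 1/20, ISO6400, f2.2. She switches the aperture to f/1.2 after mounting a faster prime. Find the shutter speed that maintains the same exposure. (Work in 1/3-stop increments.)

1/60s

Aperture: f/2.2 → f/2 → f/1.8 → f/1.6 → f/1.4 → f/1.2 — 1 2/3 stops opened up (brighter).
Need 1 2/3 stops darker from the shutter speed: 1/20 → 1/25 → 1/30 → 1/40 → 1/50 → 1/60.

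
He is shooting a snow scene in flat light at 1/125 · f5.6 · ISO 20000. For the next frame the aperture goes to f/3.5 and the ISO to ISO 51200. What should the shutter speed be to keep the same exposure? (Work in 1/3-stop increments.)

1/800s

Aperture: f/5.6 → f/5 → f/4.5 → f/4 → f/3.5 — 1 1/3 stops wider (brighter).
ISO: 20000 → 25600 → 32000 → 40000 → 51200 — 1 1/3 stops raised (brighter).
Net change so far: 2 2/3 stops brighter. Offset with the shutter speed: 1/125 → 1/160 → 1/200 → 1/250 → 1/320 → 1/400 → 1/500 → 1/640 → 1/800.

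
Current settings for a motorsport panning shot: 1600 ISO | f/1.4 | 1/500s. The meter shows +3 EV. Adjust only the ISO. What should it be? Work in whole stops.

ISO 200

Overexposed by 3 stops → need 3 stops darker.
ISO: 1600 → 800 → 400 → 200.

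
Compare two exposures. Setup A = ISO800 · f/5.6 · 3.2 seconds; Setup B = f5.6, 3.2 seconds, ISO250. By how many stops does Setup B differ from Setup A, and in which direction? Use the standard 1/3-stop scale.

Aperture: unchanged.
Shutter speed: unchanged.
ISO: 800 → 640 → 500 → 400 → 320 → 250 — 1 2/3 stops dropped (darker).
Net: −1 2/3 = −1 2/3 stops.

1 2/3 stops darker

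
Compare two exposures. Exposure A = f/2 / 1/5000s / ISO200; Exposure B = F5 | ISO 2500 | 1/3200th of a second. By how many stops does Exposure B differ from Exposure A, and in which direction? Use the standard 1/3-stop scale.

1 2/3 stops brighter

Aperture: f/2 → f/2.2 → f/2.5 → f/2.8 → f/3.2 → f/3.5 → f/4 → f/4.5 → f/5 — 2 2/3 stops smaller aperture (darker).
Shutter speed: 1/5000 → 1/4000 → 1/3200 — 2/3 stop slower (brighter).
ISO: 200 → 250 → 320 → 400 → 500 → 640 → 800 → 1000 → 1250 → 1600 → 2000 → 2500 — 3 2/3 stops higher (brighter).
Net: −2 2/3 +2/3 +3 2/3 = +1 2/3 stops.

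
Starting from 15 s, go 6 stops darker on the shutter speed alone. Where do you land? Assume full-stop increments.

1/4s

Shutter speed: 15 → 8 → 4 → 2 → 1 → 1/2 → 1/4 — 6 stops faster (darker).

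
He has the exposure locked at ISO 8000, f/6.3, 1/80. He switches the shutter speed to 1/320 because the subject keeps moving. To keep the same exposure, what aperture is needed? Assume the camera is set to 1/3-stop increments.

f/3.2

Shutter speed: 1/80 → 1/100 → 1/125 → 1/160 → 1/200 → 1/250 → 1/320 — 2 stops shorter (darker).
Need 2 stops brighter from the aperture: f/6.3 → f/5.6 → f/5 → f/4.5 → f/4 → f/3.5 → f/3.2.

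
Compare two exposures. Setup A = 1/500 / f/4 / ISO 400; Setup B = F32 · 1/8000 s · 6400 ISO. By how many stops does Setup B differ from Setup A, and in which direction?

Aperture: f/4 → f/5.6 → f/8 → f/11 → f/16 → f/22 → f/32 — 6 stops stopped down (darker).
Shutter speed: 1/500 → 1/1000 → 1/2000 → 1/4000 → 1/8000 — 4 stops faster (darker).
ISO: 400 → 800 → 1600 → 3200 → 6400 — 4 stops higher (brighter).
Net: −6 −4 +4 = −6 stops.

6 stops darker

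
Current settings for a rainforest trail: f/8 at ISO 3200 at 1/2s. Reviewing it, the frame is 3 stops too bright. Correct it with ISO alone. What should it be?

ISO 400

Overexposed by 3 stops → need 3 stops darker.
ISO: 3200 → 1600 → 800 → 400.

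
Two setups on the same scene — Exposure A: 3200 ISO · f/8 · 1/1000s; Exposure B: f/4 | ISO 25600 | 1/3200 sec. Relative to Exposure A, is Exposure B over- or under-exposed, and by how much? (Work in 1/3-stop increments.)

Aperture: f/8 → f/7.1 → f/6.3 → f/5.6 → f/5 → f/4.5 → f/4 — 2 stops wider (brighter).
Shutter speed: 1/1000 → 1/1250 → 1/1600 → 1/2000 → 1/2500 → 1/3200 — 1 2/3 stops faster (darker).
ISO: 3200 → 4000 → 5000 → 6400 → 8000 → 10000 → 12800 → 16000 → 20000 → 25600 — 3 stops raised (brighter).
Net: +2 −1 2/3 +3 = +3 1/3 stops.

3 1/3 stops brighter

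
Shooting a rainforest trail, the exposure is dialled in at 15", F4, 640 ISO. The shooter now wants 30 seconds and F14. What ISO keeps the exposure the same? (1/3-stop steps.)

ISO 4000

Shutter speed: 15 → 20 → 25 → 30 — 1 stop slower (brighter).
Aperture: f/4 → f/4.5 → f/5 → f/5.6 → f/6.3 → f/7.1 → f/8 → f/9 → f/10 → f/11 → f/13 → f/14 — 3 2/3 stops smaller aperture (darker).
Net change so far: 2 2/3 stops darker. Offset with the ISO: 640 → 800 → 1000 → 1250 → 1600 → 2000 → 2500 → 3200 → 4000.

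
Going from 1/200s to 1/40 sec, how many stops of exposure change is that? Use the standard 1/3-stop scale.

2 1/3 stops

1/200 → 1/160 → 1/125 → 1/100 → 1/80 → 1/60 → 1/50 → 1/40 — count the steps: 7 third-stops = 2 1/3 stops.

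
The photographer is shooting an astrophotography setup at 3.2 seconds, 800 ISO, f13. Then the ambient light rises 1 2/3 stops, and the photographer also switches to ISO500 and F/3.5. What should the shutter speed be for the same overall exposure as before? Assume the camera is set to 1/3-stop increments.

Scene light: 1 2/3 stops brighter.
ISO: 800 → 640 → 500 — 2/3 stop lower (darker).
Aperture: f/13 → f/11 → f/10 → f/9 → f/8 → f/7.1 → f/6.3 → f/5.6 → f/5 → f/4.5 → f/4 → f/3.5 — 3 2/3 stops opened up (brighter).
Net so far: 4 2/3 stops brighter. Shutter speed: 3.2 → 2.5 → 2 → 1.6 → 1.3 → 1 → 0.8 → 0.6 → 0.5 → 0.4 → 0.3 → 1/4 → 1/5 → 1/6 → 1/8.

1/8s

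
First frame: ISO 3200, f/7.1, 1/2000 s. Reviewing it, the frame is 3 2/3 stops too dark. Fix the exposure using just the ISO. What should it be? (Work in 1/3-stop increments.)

ISO 40000

Underexposed by 3 2/3 stops → need 3 2/3 stops brighter.
ISO: 3200 → 4000 → 5000 → 6400 → 8000 → 10000 → 12800 → 16000 → 20000 → 25600 → 32000 → 40000.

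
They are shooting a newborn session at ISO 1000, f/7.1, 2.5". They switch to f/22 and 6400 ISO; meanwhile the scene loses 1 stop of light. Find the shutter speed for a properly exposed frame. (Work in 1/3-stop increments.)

Scene light: 1 stop darker.
Aperture: f/7.1 → f/8 → f/9 → f/10 → f/11 → f/13 → f/14 → f/16 → f/18 → f/20 → f/22 — 3 1/3 stops stopped down (darker).
ISO: 1000 → 1250 → 1600 → 2000 → 2500 → 3200 → 4000 → 5000 → 6400 — 2 2/3 stops raised (brighter).
Net so far: 1 2/3 stops darker. Shutter speed: 2.5 → 3.2 → 4 → 5 → 6 → 8.

8 s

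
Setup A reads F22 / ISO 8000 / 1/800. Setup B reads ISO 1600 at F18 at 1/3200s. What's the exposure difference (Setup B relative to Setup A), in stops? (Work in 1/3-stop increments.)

3 2/3 stops darker

Aperture: f/22 → f/20 → f/18 — 2/3 stop larger aperture (brighter).
Shutter speed: 1/800 → 1/1000 → 1/1250 → 1/1600 → 1/2000 → 1/2500 → 1/3200 — 2 stops shorter (darker).
ISO: 8000 → 6400 → 5000 → 4000 → 3200 → 2500 → 2000 → 1600 — 2 1/3 stops dropped (darker).
Net: +2/3 −2 −2 1/3 = −3 2/3 stops.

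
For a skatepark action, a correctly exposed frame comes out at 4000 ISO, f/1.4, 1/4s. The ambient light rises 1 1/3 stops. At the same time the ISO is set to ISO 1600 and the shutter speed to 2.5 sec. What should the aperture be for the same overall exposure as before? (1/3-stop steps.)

f/4.5

Scene light: 1 1/3 stops brighter.
ISO: 4000 → 3200 → 2500 → 2000 → 1600 — 1 1/3 stops lower (darker).
Shutter speed: 1/4 → 0.3 → 0.4 → 0.5 → 0.6 → 0.8 → 1 → 1.3 → 1.6 → 2 → 2.5 — 3 1/3 stops slower (brighter).
Net so far: 3 1/3 stops brighter. Aperture: f/1.4 → f/1.6 → f/1.8 → f/2 → f/2.2 → f/2.5 → f/2.8 → f/3.2 → f/3.5 → f/4 → f/4.5.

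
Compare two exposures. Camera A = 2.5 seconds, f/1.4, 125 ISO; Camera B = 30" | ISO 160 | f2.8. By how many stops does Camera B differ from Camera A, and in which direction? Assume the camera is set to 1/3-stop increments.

Aperture: f/1.4 → f/1.6 → f/1.8 → f/2 → f/2.2 → f/2.5 → f/2.8 — 2 stops stopped down (darker).
Shutter speed: 2.5 → 3.2 → 4 → 5 → 6 → 8 → 10 → 13 → 15 → 20 → 25 → 30 — 3 2/3 stops slower (brighter).
ISO: 125 → 160 — 1/3 stop raised (brighter).
Net: −2 +3 2/3 +1/3 = +2 stops.

2 stops brighter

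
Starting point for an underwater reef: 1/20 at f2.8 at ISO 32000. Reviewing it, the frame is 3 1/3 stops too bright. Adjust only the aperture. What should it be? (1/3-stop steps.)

f/9

Overexposed by 3 1/3 stops → need 3 1/3 stops darker.
Aperture: f/2.8 → f/3.2 → f/3.5 → f/4 → f/4.5 → f/5 → f/5.6 → f/6.3 → f/7.1 → f/8 → f/9.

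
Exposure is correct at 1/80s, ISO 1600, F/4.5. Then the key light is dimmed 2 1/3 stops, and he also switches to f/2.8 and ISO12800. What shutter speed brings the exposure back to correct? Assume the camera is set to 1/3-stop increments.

1/320s

Scene light: 2 1/3 stops darker.
Aperture: f/4.5 → f/4 → f/3.5 → f/3.2 → f/2.8 — 1 1/3 stops opened up (brighter).
ISO: 1600 → 2000 → 2500 → 3200 → 4000 → 5000 → 6400 → 8000 → 10000 → 12800 — 3 stops raised (brighter).
Net so far: 2 stops brighter. Shutter speed: 1/80 → 1/100 → 1/125 → 1/160 → 1/200 → 1/250 → 1/320.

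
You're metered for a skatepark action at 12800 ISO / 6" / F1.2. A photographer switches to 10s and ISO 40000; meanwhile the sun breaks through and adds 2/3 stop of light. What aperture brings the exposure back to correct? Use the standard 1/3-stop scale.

Scene light: 2/3 stop brighter.
Shutter speed: 6 → 8 → 10 — 2/3 stop longer (brighter).
ISO: 12800 → 16000 → 20000 → 25600 → 32000 → 40000 — 1 2/3 stops higher (brighter).
Net so far: 3 stops brighter. Aperture: f/1.2 → f/1.4 → f/1.6 → f/1.8 → f/2 → f/2.2 → f/2.5 → f/2.8 → f/3.2 → f/3.5.

f/3.5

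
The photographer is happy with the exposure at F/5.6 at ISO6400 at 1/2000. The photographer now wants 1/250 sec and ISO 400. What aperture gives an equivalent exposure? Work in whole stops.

Shutter speed: 1/2000 → 1/1000 → 1/500 → 1/250 — 3 stops slower (brighter).
ISO: 6400 → 3200 → 1600 → 800 → 400 — 4 stops dropped (darker).
Net change so far: 1 stop darker. Offset with the aperture: f/5.6 → f/4.

f/4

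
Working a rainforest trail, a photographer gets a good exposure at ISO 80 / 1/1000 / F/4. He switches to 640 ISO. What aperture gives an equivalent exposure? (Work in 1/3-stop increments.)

ISO: 80 → 100 → 125 → 160 → 200 → 250 → 320 → 400 → 500 → 640 — 3 stops higher (brighter).
Need 3 stops darker from the aperture: f/4 → f/4.5 → f/5 → f/5.6 → f/6.3 → f/7.1 → f/8 → f/9 → f/10 → f/11.

f/11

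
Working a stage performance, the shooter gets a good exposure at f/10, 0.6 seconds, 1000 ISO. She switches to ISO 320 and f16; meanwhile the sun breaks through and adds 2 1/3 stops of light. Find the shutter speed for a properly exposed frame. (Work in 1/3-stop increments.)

Scene light: 2 1/3 stops brighter.
ISO: 1000 → 800 → 640 → 500 → 400 → 320 — 1 2/3 stops dropped (darker).
Aperture: f/10 → f/11 → f/13 → f/14 → f/16 — 1 1/3 stops narrower (darker).
Net so far: 2/3 stop darker. Shutter speed: 0.6 → 0.8 → 1.

1 s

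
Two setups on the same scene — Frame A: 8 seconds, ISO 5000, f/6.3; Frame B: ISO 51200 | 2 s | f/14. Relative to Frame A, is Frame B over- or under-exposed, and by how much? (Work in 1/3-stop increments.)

1 stop darker

Aperture: f/6.3 → f/7.1 → f/8 → f/9 → f/10 → f/11 → f/13 → f/14 — 2 1/3 stops narrower (darker).
Shutter speed: 8 → 6 → 5 → 4 → 3.2 → 2.5 → 2 — 2 stops shorter (darker).
ISO: 5000 → 6400 → 8000 → 10000 → 12800 → 16000 → 20000 → 25600 → 32000 → 40000 → 51200 — 3 1/3 stops higher (brighter).
Net: −2 1/3 −2 +3 1/3 = −1 stop.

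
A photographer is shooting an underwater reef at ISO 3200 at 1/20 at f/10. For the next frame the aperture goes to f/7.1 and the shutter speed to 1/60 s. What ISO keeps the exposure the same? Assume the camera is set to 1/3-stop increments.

Aperture: f/10 → f/9 → f/8 → f/7.1 — 1 stop larger aperture (brighter).
Shutter speed: 1/20 → 1/25 → 1/30 → 1/40 → 1/50 → 1/60 — 1 2/3 stops shorter (darker).
Net change so far: 2/3 stop darker. Offset with the ISO: 3200 → 4000 → 5000.

ISO 5000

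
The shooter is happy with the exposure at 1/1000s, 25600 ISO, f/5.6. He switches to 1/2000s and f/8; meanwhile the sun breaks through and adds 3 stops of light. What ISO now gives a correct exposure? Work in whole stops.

Scene light: 3 stops brighter.
Shutter speed: 1/1000 → 1/2000 — 1 stop faster (darker).
Aperture: f/5.6 → f/8 — 1 stop stopped down (darker).
Net so far: 1 stop brighter. ISO: 25600 → 12800.

ISO 12800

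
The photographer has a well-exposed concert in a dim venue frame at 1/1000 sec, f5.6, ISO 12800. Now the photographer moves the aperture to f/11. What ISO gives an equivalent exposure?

Aperture: f/5.6 → f/8 → f/11 — 2 stops narrower (darker).
Need 2 stops brighter from the ISO: 12800 → 25600 → 51200.

ISO 51200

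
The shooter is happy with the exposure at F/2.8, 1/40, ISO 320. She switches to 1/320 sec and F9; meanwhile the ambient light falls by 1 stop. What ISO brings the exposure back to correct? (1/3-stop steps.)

ISO 51200

Scene light: 1 stop darker.
Shutter speed: 1/40 → 1/50 → 1/60 → 1/80 → 1/100 → 1/125 → 1/160 → 1/200 → 1/250 → 1/320 — 3 stops faster (darker).
Aperture: f/2.8 → f/3.2 → f/3.5 → f/4 → f/4.5 → f/5 → f/5.6 → f/6.3 → f/7.1 → f/8 → f/9 — 3 1/3 stops stopped down (darker).
Net so far: 7 1/3 stops darker. ISO: 320 → 400 → 500 → 640 → 800 → 1000 → 1250 → 1600 → 2000 → 2500 → 3200 → 4000 → 5000 → 6400 → 8000 → 10000 → 12800 → 16000 → 20000 → 25600 → 32000 → 40000 → 51200.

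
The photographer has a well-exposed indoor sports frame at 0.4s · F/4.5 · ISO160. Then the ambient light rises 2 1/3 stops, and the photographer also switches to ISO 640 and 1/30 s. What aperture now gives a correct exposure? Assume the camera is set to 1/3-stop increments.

Scene light: 2 1/3 stops brighter.
ISO: 160 → 200 → 250 → 320 → 400 → 500 → 640 — 2 stops higher (brighter).
Shutter speed: 0.4 → 0.3 → 1/4 → 1/5 → 1/6 → 1/8 → 1/10 → 1/13 → 1/15 → 1/20 → 1/25 → 1/30 — 3 2/3 stops faster (darker).
Net so far: 2/3 stop brighter. Aperture: f/4.5 → f/5 → f/5.6.

f/5.6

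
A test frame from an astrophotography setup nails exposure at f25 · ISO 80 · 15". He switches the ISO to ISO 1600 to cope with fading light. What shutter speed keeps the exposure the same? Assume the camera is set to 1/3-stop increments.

ISO: 80 → 100 → 125 → 160 → 200 → 250 → 320 → 400 → 500 → 640 → 800 → 1000 → 1250 → 1600 — 4 1/3 stops higher (brighter).
Need 4 1/3 stops darker from the shutter speed: 15 → 13 → 10 → 8 → 6 → 5 → 4 → 3.2 → 2.5 → 2 → 1.6 → 1.3 → 1 → 0.8.

0.8 s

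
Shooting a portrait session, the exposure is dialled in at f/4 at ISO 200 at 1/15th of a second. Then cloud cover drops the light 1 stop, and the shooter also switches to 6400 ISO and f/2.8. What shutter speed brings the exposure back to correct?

Scene light: 1 stop darker.
ISO: 200 → 400 → 800 → 1600 → 3200 → 6400 — 5 stops raised (brighter).
Aperture: f/4 → f/2.8 — 1 stop opened up (brighter).
Net so far: 5 stops brighter. Shutter speed: 1/15 → 1/30 → 1/60 → 1/125 → 1/250 → 1/500.

1/500s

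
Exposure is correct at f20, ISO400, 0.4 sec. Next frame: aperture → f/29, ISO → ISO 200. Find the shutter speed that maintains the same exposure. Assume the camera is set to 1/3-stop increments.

Aperture: f/20 → f/22 → f/25 → f/29 — 1 stop stopped down (darker).
ISO: 400 → 320 → 250 → 200 — 1 stop lower (darker).
Net change so far: 2 stops darker. Offset with the shutter speed: 0.4 → 0.5 → 0.6 → 0.8 → 1 → 1.3 → 1.6.

1.6 s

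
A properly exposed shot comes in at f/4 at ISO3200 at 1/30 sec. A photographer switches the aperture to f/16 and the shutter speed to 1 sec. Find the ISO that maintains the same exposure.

Aperture: f/4 → f/5.6 → f/8 → f/11 → f/16 — 4 stops smaller aperture (darker).
Shutter speed: 1/30 → 1/15 → 1/8 → 1/4 → 1/2 → 1 — 5 stops longer (brighter).
Net change so far: 1 stop brighter. Offset with the ISO: 3200 → 1600.

ISO 1600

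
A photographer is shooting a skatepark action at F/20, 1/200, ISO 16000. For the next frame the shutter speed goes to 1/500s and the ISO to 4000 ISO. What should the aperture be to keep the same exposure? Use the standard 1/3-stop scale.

Shutter speed: 1/200 → 1/250 → 1/320 → 1/400 → 1/500 — 1 1/3 stops faster (darker).
ISO: 16000 → 12800 → 10000 → 8000 → 6400 → 5000 → 4000 — 2 stops lower (darker).
Net change so far: 3 1/3 stops darker. Offset with the aperture: f/20 → f/18 → f/16 → f/14 → f/13 → f/11 → f/10 → f/9 → f/8 → f/7.1 → f/6.3.

f/6.3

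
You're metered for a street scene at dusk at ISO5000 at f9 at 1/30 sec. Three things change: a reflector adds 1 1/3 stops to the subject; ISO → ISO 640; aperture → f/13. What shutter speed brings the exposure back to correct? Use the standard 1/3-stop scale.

Scene light: 1 1/3 stops brighter.
ISO: 5000 → 4000 → 3200 → 2500 → 2000 → 1600 → 1250 → 1000 → 800 → 640 — 3 stops lower (darker).
Aperture: f/9 → f/10 → f/11 → f/13 — 1 stop stopped down (darker).
Net so far: 2 2/3 stops darker. Shutter speed: 1/30 → 1/25 → 1/20 → 1/15 → 1/13 → 1/10 → 1/8 → 1/6 → 1/5.

1/5s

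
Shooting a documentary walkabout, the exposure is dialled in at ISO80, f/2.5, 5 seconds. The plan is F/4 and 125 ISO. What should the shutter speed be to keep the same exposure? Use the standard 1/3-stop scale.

Aperture: f/2.5 → f/2.8 → f/3.2 → f/3.5 → f/4 — 1 1/3 stops stopped down (darker).
ISO: 80 → 100 → 125 — 2/3 stop raised (brighter).
Net change so far: 2/3 stop darker. Offset with the shutter speed: 5 → 6 → 8.

8 s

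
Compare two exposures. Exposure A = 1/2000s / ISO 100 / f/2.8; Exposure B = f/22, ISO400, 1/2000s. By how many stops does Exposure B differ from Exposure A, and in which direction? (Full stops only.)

4 stops darker

Aperture: f/2.8 → f/4 → f/5.6 → f/8 → f/11 → f/16 → f/22 — 6 stops narrower (darker).
Shutter speed: unchanged.
ISO: 100 → 200 → 400 — 2 stops higher (brighter).
Net: −6 +2 = −4 stops.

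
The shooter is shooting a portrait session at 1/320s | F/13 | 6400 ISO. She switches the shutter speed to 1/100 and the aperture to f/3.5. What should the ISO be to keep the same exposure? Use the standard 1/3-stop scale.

ISO 160

Shutter speed: 1/320 → 1/250 → 1/200 → 1/160 → 1/125 → 1/100 — 1 2/3 stops longer (brighter).
Aperture: f/13 → f/11 → f/10 → f/9 → f/8 → f/7.1 → f/6.3 → f/5.6 → f/5 → f/4.5 → f/4 → f/3.5 — 3 2/3 stops wider (brighter).
Net change so far: 5 1/3 stops brighter. Offset with the ISO: 6400 → 5000 → 4000 → 3200 → 2500 → 2000 → 1600 → 1250 → 1000 → 800 → 640 → 500 → 400 → 320 → 250 → 200 → 160.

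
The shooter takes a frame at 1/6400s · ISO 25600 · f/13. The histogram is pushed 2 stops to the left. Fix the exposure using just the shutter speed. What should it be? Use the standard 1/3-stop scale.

1/1600s

Underexposed by 2 stops → need 2 stops brighter.
Shutter speed: 1/6400 → 1/5000 → 1/4000 → 1/3200 → 1/2500 → 1/2000 → 1/1600.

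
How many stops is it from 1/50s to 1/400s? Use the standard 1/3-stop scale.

1/50 → 1/60 → 1/80 → 1/100 → 1/125 → 1/160 → 1/200 → 1/250 → 1/320 → 1/400 — count the steps: 9 third-stops = 3 stops.

3 stops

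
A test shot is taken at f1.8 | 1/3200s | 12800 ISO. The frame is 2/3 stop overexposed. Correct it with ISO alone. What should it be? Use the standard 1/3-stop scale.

Overexposed by 2/3 stop → need 2/3 stop darker.
ISO: 12800 → 10000 → 8000.

ISO 8000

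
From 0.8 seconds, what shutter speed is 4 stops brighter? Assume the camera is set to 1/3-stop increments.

13 s

Shutter speed: 0.8 → 1 → 1.3 → 1.6 → 2 → 2.5 → 3.2 → 4 → 5 → 6 → 8 → 10 → 13 — 4 stops longer (brighter).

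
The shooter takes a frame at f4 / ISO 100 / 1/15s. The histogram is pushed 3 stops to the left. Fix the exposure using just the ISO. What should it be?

ISO 800

Underexposed by 3 stops → need 3 stops brighter.
ISO: 100 → 200 → 400 → 800.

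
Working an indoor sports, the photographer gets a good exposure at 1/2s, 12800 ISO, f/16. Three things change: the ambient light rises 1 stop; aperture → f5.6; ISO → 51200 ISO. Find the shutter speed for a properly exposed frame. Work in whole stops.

Scene light: 1 stop brighter.
Aperture: f/16 → f/11 → f/8 → f/5.6 — 3 stops larger aperture (brighter).
ISO: 12800 → 25600 → 51200 — 2 stops raised (brighter).
Net so far: 6 stops brighter. Shutter speed: 1/2 → 1/4 → 1/8 → 1/15 → 1/30 → 1/60 → 1/125.

1/125s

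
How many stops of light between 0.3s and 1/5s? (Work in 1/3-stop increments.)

2/3 stop

0.3 → 1/4 → 1/5 — count the steps: 2 third-stops = 2/3 stop.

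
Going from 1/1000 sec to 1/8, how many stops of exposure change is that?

1/1000 → 1/500 → 1/250 → 1/125 → 1/60 → 1/30 → 1/15 → 1/8 — count the steps: 7 stops.

7 stops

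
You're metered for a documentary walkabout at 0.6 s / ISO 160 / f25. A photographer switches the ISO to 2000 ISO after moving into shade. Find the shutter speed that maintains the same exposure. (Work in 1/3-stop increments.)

1/20s

ISO: 160 → 200 → 250 → 320 → 400 → 500 → 640 → 800 → 1000 → 1250 → 1600 → 2000 — 3 2/3 stops higher (brighter).
Need 3 2/3 stops darker from the shutter speed: 0.6 → 0.5 → 0.4 → 0.3 → 1/4 → 1/5 → 1/6 → 1/8 → 1/10 → 1/13 → 1/15 → 1/20.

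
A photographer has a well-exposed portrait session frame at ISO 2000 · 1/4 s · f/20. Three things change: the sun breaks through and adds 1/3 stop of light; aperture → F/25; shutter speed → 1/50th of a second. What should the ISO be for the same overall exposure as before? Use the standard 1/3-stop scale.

ISO 32000

Scene light: 1/3 stop brighter.
Aperture: f/20 → f/22 → f/25 — 2/3 stop stopped down (darker).
Shutter speed: 1/4 → 1/5 → 1/6 → 1/8 → 1/10 → 1/13 → 1/15 → 1/20 → 1/25 → 1/30 → 1/40 → 1/50 — 3 2/3 stops shorter (darker).
Net so far: 4 stops darker. ISO: 2000 → 2500 → 3200 → 4000 → 5000 → 6400 → 8000 → 10000 → 12800 → 16000 → 20000 → 25600 → 32000.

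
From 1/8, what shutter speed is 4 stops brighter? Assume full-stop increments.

Shutter speed: 1/8 → 1/4 → 1/2 → 1 → 2 — 4 stops longer (brighter).

2 s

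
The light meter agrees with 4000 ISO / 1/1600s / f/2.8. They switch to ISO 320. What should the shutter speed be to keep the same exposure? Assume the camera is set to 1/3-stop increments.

1/125s

ISO: 4000 → 3200 → 2500 → 2000 → 1600 → 1250 → 1000 → 800 → 640 → 500 → 400 → 320 — 3 2/3 stops dropped (darker).
Need 3 2/3 stops brighter from the shutter speed: 1/1600 → 1/1250 → 1/1000 → 1/800 → 1/640 → 1/500 → 1/400 → 1/320 → 1/250 → 1/200 → 1/160 → 1/125.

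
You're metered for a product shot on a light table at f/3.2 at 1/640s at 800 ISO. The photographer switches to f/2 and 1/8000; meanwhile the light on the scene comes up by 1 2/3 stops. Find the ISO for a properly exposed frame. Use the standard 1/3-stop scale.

Scene light: 1 2/3 stops brighter.
Aperture: f/3.2 → f/2.8 → f/2.5 → f/2.2 → f/2 — 1 1/3 stops opened up (brighter).
Shutter speed: 1/640 → 1/800 → 1/1000 → 1/1250 → 1/1600 → 1/2000 → 1/2500 → 1/3200 → 1/4000 → 1/5000 → 1/6400 → 1/8000 — 3 2/3 stops shorter (darker).
Net so far: 2/3 stop darker. ISO: 800 → 1000 → 1250.

ISO 1250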